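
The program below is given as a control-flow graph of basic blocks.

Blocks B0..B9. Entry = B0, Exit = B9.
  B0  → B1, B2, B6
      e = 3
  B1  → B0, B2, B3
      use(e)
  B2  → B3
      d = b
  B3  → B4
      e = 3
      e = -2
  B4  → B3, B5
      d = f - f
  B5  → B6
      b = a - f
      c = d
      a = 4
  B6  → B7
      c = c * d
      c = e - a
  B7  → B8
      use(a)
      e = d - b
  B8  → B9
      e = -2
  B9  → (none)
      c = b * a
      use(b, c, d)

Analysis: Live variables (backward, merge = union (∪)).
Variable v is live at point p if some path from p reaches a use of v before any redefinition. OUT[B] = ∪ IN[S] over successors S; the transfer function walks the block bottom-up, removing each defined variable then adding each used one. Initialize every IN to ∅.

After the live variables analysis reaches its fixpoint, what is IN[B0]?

Answer: {a, b, c, d, f}

Derivation:
Fixpoint table:
  B0:   IN={a, b, c, d, f}   OUT={a, b, c, d, e, f}
  B1:   IN={a, b, c, d, e, f}   OUT={a, b, c, d, f}
  B2:   IN={a, b, f}   OUT={a, f}
  B3:   IN={a, f}   OUT={a, e, f}
  B4:   IN={a, e, f}   OUT={a, d, e, f}
  B5:   IN={a, d, e, f}   OUT={a, b, c, d, e}
  B6:   IN={a, b, c, d, e}   OUT={a, b, d}
  B7:   IN={a, b, d}   OUT={a, b, d}
  B8:   IN={a, b, d}   OUT={a, b, d}
  B9:   IN={a, b, d}   OUT={}

Merge at B0: OUT[B0] = IN[B1] ⊔ IN[B2] ⊔ IN[B6] = {a, b, c, d, e, f}
Applying B0's transfer function to that OUT value gives IN[B0] (row B0 above).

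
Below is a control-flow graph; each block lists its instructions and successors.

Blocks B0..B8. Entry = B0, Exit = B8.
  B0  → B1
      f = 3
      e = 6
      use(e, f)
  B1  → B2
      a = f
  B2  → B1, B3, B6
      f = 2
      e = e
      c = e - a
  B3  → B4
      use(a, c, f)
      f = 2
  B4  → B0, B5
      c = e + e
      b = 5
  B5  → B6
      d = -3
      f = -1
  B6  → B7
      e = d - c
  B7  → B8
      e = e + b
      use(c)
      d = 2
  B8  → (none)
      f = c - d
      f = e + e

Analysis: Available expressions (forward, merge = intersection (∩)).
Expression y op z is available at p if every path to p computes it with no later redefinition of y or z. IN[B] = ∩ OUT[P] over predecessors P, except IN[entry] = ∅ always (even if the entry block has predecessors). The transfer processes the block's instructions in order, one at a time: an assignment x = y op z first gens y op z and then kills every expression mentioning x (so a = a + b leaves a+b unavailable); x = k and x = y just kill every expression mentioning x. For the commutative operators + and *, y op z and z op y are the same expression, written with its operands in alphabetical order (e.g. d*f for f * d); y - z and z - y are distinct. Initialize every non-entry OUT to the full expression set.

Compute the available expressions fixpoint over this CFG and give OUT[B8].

Answer: {c-d, e+e}

Working:
Converged values:
  B0:   IN={}   OUT={}
  B1:   IN={}   OUT={}
  B2:   IN={}   OUT={e-a}
  B3:   IN={e-a}   OUT={e-a}
  B4:   IN={e-a}   OUT={e+e, e-a}
  B5:   IN={e+e, e-a}   OUT={e+e, e-a}
  B6:   IN={e-a}   OUT={d-c}
  B7:   IN={d-c}   OUT={}
  B8:   IN={}   OUT={c-d, e+e}

Merge at B8: IN[B8] = OUT[B7] = {}
Applying B8's transfer function to that IN value gives OUT[B8] (row B8 above).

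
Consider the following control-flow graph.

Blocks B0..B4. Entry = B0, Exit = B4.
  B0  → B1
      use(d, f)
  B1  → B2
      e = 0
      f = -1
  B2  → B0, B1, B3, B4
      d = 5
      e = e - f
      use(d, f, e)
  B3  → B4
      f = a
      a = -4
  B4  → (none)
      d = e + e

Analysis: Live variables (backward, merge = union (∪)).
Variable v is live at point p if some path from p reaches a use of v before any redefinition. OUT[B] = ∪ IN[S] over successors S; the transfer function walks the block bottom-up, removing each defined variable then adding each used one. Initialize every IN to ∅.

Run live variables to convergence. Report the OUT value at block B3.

Per-block solution:
  B0:  IN={a, d, f}  OUT={a}
  B1:  IN={a}  OUT={a, e, f}
  B2:  IN={a, e, f}  OUT={a, d, e, f}
  B3:  IN={a, e}  OUT={e}
  B4:  IN={e}  OUT={}

Merge at B3: OUT[B3] = IN[B4] = {e}

Answer: {e}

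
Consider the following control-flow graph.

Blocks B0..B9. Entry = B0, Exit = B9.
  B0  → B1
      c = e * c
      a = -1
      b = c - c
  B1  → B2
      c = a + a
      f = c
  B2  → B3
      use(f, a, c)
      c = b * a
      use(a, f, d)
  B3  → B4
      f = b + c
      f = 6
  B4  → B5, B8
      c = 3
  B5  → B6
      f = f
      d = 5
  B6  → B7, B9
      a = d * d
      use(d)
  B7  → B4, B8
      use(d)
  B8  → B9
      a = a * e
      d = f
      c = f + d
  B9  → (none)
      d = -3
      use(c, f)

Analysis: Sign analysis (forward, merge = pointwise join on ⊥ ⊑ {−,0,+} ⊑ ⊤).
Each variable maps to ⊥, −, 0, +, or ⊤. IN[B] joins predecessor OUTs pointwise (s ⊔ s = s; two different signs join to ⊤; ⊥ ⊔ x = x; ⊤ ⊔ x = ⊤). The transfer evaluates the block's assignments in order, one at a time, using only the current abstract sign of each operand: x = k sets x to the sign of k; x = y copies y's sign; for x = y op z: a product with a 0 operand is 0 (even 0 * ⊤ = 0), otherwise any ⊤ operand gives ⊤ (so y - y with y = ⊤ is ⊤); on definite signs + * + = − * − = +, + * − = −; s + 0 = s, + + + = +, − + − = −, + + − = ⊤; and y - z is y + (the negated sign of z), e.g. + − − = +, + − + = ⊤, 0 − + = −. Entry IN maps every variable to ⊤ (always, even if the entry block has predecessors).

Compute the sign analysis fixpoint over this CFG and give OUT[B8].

Fixpoint table:
  B0:  IN=(all ⊤)  OUT={a:-; rest ⊤}
  B1:  IN={a:-; rest ⊤}  OUT={a:-, c:-, f:-; rest ⊤}
  B2:  IN={a:-, c:-, f:-; rest ⊤}  OUT={a:-, f:-; rest ⊤}
  B3:  IN={a:-, f:-; rest ⊤}  OUT={a:-, f:+; rest ⊤}
  B4:  IN={f:+; rest ⊤}  OUT={c:+, f:+; rest ⊤}
  B5:  IN={c:+, f:+; rest ⊤}  OUT={c:+, d:+, f:+; rest ⊤}
  B6:  IN={c:+, d:+, f:+; rest ⊤}  OUT={a:+, c:+, d:+, f:+; rest ⊤}
  B7:  IN={a:+, c:+, d:+, f:+; rest ⊤}  OUT={a:+, c:+, d:+, f:+; rest ⊤}
  B8:  IN={c:+, f:+; rest ⊤}  OUT={c:+, d:+, f:+; rest ⊤}
  B9:  IN={c:+, d:+, f:+; rest ⊤}  OUT={c:+, d:-, f:+; rest ⊤}

Merge at B8: IN[B8] = OUT[B4] ⊔ OUT[B7] = {a: ⊤, b: ⊤, c: +, d: ⊤, e: ⊤, f: +}
Applying B8's transfer function to that IN value gives OUT[B8] (row B8 above).

Answer: {a: ⊤, b: ⊤, c: +, d: +, e: ⊤, f: +}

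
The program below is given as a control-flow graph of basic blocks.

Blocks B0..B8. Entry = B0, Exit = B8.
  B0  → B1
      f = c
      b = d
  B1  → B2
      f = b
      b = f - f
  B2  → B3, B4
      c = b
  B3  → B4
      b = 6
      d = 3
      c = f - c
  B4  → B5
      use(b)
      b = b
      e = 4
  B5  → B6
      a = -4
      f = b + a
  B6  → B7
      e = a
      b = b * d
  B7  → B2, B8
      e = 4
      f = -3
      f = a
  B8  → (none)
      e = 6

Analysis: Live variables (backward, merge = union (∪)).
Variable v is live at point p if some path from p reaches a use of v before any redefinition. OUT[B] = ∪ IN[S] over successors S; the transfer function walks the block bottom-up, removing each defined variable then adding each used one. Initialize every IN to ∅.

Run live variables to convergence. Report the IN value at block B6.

Answer: {a, b, d}

Working:
Converged values:
  B0:  IN={c, d}  OUT={b, d}
  B1:  IN={b, d}  OUT={b, d, f}
  B2:  IN={b, d, f}  OUT={b, c, d, f}
  B3:  IN={c, f}  OUT={b, d}
  B4:  IN={b, d}  OUT={b, d}
  B5:  IN={b, d}  OUT={a, b, d}
  B6:  IN={a, b, d}  OUT={a, b, d}
  B7:  IN={a, b, d}  OUT={b, d, f}
  B8:  IN={}  OUT={}

Merge at B6: OUT[B6] = IN[B7] = {a, b, d}
Applying B6's transfer function to that OUT value gives IN[B6] (row B6 above).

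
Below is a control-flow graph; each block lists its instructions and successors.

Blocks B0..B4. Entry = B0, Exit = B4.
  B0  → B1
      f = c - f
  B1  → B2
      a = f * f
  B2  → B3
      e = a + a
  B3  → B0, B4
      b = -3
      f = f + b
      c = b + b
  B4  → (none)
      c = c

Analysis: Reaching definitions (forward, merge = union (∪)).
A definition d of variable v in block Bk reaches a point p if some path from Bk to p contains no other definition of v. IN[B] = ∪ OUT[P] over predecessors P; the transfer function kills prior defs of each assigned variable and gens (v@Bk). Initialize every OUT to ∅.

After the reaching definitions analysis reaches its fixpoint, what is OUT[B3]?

Answer: {a@B1, b@B3, c@B3, e@B2, f@B3}

Working:
Per-block solution:
  B0: | IN={a@B1, b@B3, c@B3, e@B2, f@B3} | OUT={a@B1, b@B3, c@B3, e@B2, f@B0}
  B1: | IN={a@B1, b@B3, c@B3, e@B2, f@B0} | OUT={a@B1, b@B3, c@B3, e@B2, f@B0}
  B2: | IN={a@B1, b@B3, c@B3, e@B2, f@B0} | OUT={a@B1, b@B3, c@B3, e@B2, f@B0}
  B3: | IN={a@B1, b@B3, c@B3, e@B2, f@B0} | OUT={a@B1, b@B3, c@B3, e@B2, f@B3}
  B4: | IN={a@B1, b@B3, c@B3, e@B2, f@B3} | OUT={a@B1, b@B3, c@B4, e@B2, f@B3}

Merge at B3: IN[B3] = OUT[B2] = {a@B1, b@B3, c@B3, e@B2, f@B0}
Applying B3's transfer function to that IN value gives OUT[B3] (row B3 above).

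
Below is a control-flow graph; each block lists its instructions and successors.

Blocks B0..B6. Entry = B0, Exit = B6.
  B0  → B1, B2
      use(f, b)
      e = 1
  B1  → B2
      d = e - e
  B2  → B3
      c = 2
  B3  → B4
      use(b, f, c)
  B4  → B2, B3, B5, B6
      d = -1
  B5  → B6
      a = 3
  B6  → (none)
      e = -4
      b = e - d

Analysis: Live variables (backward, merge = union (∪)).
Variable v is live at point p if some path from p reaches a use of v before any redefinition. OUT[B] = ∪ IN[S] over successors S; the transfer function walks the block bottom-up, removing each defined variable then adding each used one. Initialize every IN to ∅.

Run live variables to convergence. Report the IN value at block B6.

Answer: {d}

Trace:
Fixpoint table:
  B0:  IN={b, f}  OUT={b, e, f}
  B1:  IN={b, e, f}  OUT={b, f}
  B2:  IN={b, f}  OUT={b, c, f}
  B3:  IN={b, c, f}  OUT={b, c, f}
  B4:  IN={b, c, f}  OUT={b, c, d, f}
  B5:  IN={d}  OUT={d}
  B6:  IN={d}  OUT={}

B6 is the boundary node: OUT[B6] = {}
Applying B6's transfer function to that OUT value gives IN[B6] (row B6 above).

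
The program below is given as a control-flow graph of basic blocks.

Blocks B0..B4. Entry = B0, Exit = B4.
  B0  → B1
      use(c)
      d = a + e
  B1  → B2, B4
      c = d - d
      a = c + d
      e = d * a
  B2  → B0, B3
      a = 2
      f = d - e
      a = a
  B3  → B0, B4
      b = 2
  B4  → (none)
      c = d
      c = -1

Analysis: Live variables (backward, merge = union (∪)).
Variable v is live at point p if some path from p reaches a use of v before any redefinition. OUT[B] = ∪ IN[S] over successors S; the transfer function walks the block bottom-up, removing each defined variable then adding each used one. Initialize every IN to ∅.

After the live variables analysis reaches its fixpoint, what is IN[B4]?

Answer: {d}

Working:
Converged values:
  B0:  IN={a, c, e}  OUT={d}
  B1:  IN={d}  OUT={c, d, e}
  B2:  IN={c, d, e}  OUT={a, c, d, e}
  B3:  IN={a, c, d, e}  OUT={a, c, d, e}
  B4:  IN={d}  OUT={}

B4 is the boundary node: OUT[B4] = {}
Applying B4's transfer function to that OUT value gives IN[B4] (row B4 above).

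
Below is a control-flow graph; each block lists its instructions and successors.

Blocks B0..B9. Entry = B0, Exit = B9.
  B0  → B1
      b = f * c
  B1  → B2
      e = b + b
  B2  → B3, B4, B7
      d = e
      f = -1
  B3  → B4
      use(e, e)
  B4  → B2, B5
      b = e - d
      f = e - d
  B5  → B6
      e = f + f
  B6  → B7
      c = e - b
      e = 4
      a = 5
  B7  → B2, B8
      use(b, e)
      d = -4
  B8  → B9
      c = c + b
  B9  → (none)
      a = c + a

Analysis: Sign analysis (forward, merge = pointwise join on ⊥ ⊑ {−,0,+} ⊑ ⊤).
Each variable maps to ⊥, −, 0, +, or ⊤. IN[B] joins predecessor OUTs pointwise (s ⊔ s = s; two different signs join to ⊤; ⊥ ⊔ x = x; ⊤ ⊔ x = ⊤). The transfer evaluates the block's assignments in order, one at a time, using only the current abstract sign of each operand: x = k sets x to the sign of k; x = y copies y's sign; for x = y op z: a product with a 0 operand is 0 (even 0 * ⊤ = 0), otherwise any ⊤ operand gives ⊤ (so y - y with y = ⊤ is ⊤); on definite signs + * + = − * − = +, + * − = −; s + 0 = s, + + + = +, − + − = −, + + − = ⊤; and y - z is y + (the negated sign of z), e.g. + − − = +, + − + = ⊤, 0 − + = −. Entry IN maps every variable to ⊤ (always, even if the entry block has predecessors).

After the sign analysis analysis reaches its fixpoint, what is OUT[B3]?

Per-block solution:
  B0: | IN=(all ⊤) | OUT=(all ⊤)
  B1: | IN=(all ⊤) | OUT=(all ⊤)
  B2: | IN=(all ⊤) | OUT={f:-; rest ⊤}
  B3: | IN={f:-; rest ⊤} | OUT={f:-; rest ⊤}
  B4: | IN={f:-; rest ⊤} | OUT=(all ⊤)
  B5: | IN=(all ⊤) | OUT=(all ⊤)
  B6: | IN=(all ⊤) | OUT={a:+, e:+; rest ⊤}
  B7: | IN=(all ⊤) | OUT={d:-; rest ⊤}
  B8: | IN={d:-; rest ⊤} | OUT={d:-; rest ⊤}
  B9: | IN={d:-; rest ⊤} | OUT={d:-; rest ⊤}

Merge at B3: IN[B3] = OUT[B2] = {a: ⊤, b: ⊤, c: ⊤, d: ⊤, e: ⊤, f: -}
Applying B3's transfer function to that IN value gives OUT[B3] (row B3 above).

Answer: {a: ⊤, b: ⊤, c: ⊤, d: ⊤, e: ⊤, f: -}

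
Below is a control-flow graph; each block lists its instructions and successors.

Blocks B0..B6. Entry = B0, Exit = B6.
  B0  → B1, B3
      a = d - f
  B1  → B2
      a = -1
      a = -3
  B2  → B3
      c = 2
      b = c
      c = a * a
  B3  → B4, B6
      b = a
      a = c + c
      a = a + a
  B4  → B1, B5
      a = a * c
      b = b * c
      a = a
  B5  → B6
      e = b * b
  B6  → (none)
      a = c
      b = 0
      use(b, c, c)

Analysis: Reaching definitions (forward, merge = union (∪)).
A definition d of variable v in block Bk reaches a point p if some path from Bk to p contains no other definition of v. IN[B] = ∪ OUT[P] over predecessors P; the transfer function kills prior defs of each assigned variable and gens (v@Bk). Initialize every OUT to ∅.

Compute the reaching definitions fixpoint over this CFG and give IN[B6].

Answer: {a@B3, a@B4, b@B3, b@B4, c@B2, e@B5}

Trace:
Converged values:
  B0:   IN={}   OUT={a@B0}
  B1:   IN={a@B0, a@B4, b@B4, c@B2}   OUT={a@B1, b@B4, c@B2}
  B2:   IN={a@B1, b@B4, c@B2}   OUT={a@B1, b@B2, c@B2}
  B3:   IN={a@B0, a@B1, b@B2, c@B2}   OUT={a@B3, b@B3, c@B2}
  B4:   IN={a@B3, b@B3, c@B2}   OUT={a@B4, b@B4, c@B2}
  B5:   IN={a@B4, b@B4, c@B2}   OUT={a@B4, b@B4, c@B2, e@B5}
  B6:   IN={a@B3, a@B4, b@B3, b@B4, c@B2, e@B5}   OUT={a@B6, b@B6, c@B2, e@B5}

Merge at B6: IN[B6] = OUT[B3] ⊔ OUT[B5] = {a@B3, a@B4, b@B3, b@B4, c@B2, e@B5}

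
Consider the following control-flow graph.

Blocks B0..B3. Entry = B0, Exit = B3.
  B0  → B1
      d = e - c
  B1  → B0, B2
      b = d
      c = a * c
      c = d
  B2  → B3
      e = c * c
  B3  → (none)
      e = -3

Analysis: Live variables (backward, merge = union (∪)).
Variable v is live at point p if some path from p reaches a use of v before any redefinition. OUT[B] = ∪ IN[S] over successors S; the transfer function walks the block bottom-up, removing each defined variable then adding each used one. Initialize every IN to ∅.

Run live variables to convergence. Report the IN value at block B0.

Answer: {a, c, e}

Working:
Converged values:
  B0: | IN={a, c, e} | OUT={a, c, d, e}
  B1: | IN={a, c, d, e} | OUT={a, c, e}
  B2: | IN={c} | OUT={}
  B3: | IN={} | OUT={}

Merge at B0: OUT[B0] = IN[B1] = {a, c, d, e}
Applying B0's transfer function to that OUT value gives IN[B0] (row B0 above).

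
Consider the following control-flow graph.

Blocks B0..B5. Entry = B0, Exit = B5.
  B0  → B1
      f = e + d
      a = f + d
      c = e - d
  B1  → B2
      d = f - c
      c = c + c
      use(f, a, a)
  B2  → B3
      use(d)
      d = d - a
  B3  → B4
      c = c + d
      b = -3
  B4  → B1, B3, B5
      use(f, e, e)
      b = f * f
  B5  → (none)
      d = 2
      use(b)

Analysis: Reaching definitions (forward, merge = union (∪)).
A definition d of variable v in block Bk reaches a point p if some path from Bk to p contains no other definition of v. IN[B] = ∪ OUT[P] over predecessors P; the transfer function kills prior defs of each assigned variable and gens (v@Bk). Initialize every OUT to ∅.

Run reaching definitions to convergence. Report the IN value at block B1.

Answer: {a@B0, b@B4, c@B0, c@B3, d@B2, f@B0}

Trace:
Converged values:
  B0: | IN={} | OUT={a@B0, c@B0, f@B0}
  B1: | IN={a@B0, b@B4, c@B0, c@B3, d@B2, f@B0} | OUT={a@B0, b@B4, c@B1, d@B1, f@B0}
  B2: | IN={a@B0, b@B4, c@B1, d@B1, f@B0} | OUT={a@B0, b@B4, c@B1, d@B2, f@B0}
  B3: | IN={a@B0, b@B4, c@B1, c@B3, d@B2, f@B0} | OUT={a@B0, b@B3, c@B3, d@B2, f@B0}
  B4: | IN={a@B0, b@B3, c@B3, d@B2, f@B0} | OUT={a@B0, b@B4, c@B3, d@B2, f@B0}
  B5: | IN={a@B0, b@B4, c@B3, d@B2, f@B0} | OUT={a@B0, b@B4, c@B3, d@B5, f@B0}

Merge at B1: IN[B1] = OUT[B0] ⊔ OUT[B4] = {a@B0, b@B4, c@B0, c@B3, d@B2, f@B0}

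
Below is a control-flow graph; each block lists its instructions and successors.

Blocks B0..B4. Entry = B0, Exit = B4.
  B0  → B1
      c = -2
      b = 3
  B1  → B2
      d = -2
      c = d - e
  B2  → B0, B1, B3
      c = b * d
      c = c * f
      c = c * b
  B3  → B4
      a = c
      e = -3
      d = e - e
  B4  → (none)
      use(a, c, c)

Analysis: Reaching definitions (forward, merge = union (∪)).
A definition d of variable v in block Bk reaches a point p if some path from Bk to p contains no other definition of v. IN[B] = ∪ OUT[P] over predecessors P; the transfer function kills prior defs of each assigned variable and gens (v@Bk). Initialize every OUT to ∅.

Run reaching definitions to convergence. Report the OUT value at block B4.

Answer: {a@B3, b@B0, c@B2, d@B3, e@B3}

Working:
Per-block solution:
  B0:  IN={b@B0, c@B2, d@B1}  OUT={b@B0, c@B0, d@B1}
  B1:  IN={b@B0, c@B0, c@B2, d@B1}  OUT={b@B0, c@B1, d@B1}
  B2:  IN={b@B0, c@B1, d@B1}  OUT={b@B0, c@B2, d@B1}
  B3:  IN={b@B0, c@B2, d@B1}  OUT={a@B3, b@B0, c@B2, d@B3, e@B3}
  B4:  IN={a@B3, b@B0, c@B2, d@B3, e@B3}  OUT={a@B3, b@B0, c@B2, d@B3, e@B3}

Merge at B4: IN[B4] = OUT[B3] = {a@B3, b@B0, c@B2, d@B3, e@B3}
Applying B4's transfer function to that IN value gives OUT[B4] (row B4 above).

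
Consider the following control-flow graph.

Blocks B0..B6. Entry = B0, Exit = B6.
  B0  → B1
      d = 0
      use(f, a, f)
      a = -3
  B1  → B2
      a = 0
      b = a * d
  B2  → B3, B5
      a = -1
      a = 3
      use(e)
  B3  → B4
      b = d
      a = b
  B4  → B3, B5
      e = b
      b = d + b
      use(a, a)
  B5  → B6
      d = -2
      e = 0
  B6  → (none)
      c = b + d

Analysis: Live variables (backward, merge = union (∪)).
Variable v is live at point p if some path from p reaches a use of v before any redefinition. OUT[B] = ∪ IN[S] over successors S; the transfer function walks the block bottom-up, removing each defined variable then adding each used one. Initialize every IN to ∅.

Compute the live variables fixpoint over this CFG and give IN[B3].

Answer: {d}

Trace:
Converged values:
  B0: | IN={a, e, f} | OUT={d, e}
  B1: | IN={d, e} | OUT={b, d, e}
  B2: | IN={b, d, e} | OUT={b, d}
  B3: | IN={d} | OUT={a, b, d}
  B4: | IN={a, b, d} | OUT={b, d}
  B5: | IN={b} | OUT={b, d}
  B6: | IN={b, d} | OUT={}

Merge at B3: OUT[B3] = IN[B4] = {a, b, d}
Applying B3's transfer function to that OUT value gives IN[B3] (row B3 above).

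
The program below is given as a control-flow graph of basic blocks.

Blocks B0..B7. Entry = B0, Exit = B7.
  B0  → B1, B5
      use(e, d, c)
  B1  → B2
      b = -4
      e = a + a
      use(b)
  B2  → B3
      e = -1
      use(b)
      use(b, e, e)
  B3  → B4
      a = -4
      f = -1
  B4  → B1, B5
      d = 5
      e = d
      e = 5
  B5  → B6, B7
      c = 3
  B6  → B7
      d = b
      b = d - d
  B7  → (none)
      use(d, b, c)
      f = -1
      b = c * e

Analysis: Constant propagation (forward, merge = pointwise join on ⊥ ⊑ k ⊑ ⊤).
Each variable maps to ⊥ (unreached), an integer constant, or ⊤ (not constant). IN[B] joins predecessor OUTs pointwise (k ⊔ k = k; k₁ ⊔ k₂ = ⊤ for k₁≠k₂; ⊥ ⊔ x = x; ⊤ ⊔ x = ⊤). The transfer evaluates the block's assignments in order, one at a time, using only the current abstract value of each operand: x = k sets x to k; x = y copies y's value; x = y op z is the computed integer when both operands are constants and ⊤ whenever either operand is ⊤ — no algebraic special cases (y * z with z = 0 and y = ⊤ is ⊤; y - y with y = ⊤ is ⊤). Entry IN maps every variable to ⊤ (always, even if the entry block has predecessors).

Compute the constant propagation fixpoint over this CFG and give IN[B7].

Answer: {a: ⊤, b: ⊤, c: 3, d: ⊤, e: ⊤, f: ⊤}

Trace:
Converged values:
  B0:  IN=(all ⊤)  OUT=(all ⊤)
  B1:  IN=(all ⊤)  OUT={b:-4; rest ⊤}
  B2:  IN={b:-4; rest ⊤}  OUT={b:-4, e:-1; rest ⊤}
  B3:  IN={b:-4, e:-1; rest ⊤}  OUT={a:-4, b:-4, e:-1, f:-1; rest ⊤}
  B4:  IN={a:-4, b:-4, e:-1, f:-1; rest ⊤}  OUT={a:-4, b:-4, d:5, e:5, f:-1; rest ⊤}
  B5:  IN=(all ⊤)  OUT={c:3; rest ⊤}
  B6:  IN={c:3; rest ⊤}  OUT={c:3; rest ⊤}
  B7:  IN={c:3; rest ⊤}  OUT={c:3, f:-1; rest ⊤}

Merge at B7: IN[B7] = OUT[B5] ⊔ OUT[B6] = {a: ⊤, b: ⊤, c: 3, d: ⊤, e: ⊤, f: ⊤}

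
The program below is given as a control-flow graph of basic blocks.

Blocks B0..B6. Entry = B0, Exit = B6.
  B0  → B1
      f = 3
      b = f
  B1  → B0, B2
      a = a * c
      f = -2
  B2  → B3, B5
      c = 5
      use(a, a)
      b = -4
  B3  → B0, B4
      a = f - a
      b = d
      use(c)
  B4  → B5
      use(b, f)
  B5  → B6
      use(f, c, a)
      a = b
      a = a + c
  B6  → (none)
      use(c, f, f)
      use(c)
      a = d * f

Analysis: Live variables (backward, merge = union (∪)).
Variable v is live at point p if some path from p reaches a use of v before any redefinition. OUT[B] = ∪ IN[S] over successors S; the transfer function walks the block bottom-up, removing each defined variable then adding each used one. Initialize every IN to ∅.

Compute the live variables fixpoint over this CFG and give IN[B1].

Answer: {a, c, d}

Working:
Converged values:
  B0: | IN={a, c, d} | OUT={a, c, d}
  B1: | IN={a, c, d} | OUT={a, c, d, f}
  B2: | IN={a, d, f} | OUT={a, b, c, d, f}
  B3: | IN={a, c, d, f} | OUT={a, b, c, d, f}
  B4: | IN={a, b, c, d, f} | OUT={a, b, c, d, f}
  B5: | IN={a, b, c, d, f} | OUT={c, d, f}
  B6: | IN={c, d, f} | OUT={}

Merge at B1: OUT[B1] = IN[B0] ⊔ IN[B2] = {a, c, d, f}
Applying B1's transfer function to that OUT value gives IN[B1] (row B1 above).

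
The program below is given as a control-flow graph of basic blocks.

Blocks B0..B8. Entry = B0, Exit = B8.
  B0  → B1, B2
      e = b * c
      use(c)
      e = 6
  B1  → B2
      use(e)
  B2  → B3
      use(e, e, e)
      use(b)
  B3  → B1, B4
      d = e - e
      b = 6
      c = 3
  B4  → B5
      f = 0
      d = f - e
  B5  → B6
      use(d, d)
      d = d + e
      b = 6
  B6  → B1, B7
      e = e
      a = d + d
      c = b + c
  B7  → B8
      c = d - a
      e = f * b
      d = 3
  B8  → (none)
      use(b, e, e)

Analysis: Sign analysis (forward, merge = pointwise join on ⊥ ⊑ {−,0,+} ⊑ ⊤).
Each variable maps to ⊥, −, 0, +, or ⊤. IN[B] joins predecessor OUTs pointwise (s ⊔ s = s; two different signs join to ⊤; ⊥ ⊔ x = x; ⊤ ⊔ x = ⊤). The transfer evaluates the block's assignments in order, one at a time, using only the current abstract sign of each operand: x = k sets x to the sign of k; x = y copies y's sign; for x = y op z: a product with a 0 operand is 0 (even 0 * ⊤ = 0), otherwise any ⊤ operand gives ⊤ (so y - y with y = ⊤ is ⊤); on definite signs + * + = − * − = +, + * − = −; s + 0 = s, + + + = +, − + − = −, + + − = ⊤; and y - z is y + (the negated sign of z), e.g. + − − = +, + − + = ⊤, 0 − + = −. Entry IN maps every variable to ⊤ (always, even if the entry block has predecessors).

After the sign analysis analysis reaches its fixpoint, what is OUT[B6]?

Converged values:
  B0:   IN=(all ⊤)   OUT={e:+; rest ⊤}
  B1:   IN={e:+; rest ⊤}   OUT={e:+; rest ⊤}
  B2:   IN={e:+; rest ⊤}   OUT={e:+; rest ⊤}
  B3:   IN={e:+; rest ⊤}   OUT={b:+, c:+, e:+; rest ⊤}
  B4:   IN={b:+, c:+, e:+; rest ⊤}   OUT={b:+, c:+, d:-, e:+, f:0; rest ⊤}
  B5:   IN={b:+, c:+, d:-, e:+, f:0; rest ⊤}   OUT={b:+, c:+, e:+, f:0; rest ⊤}
  B6:   IN={b:+, c:+, e:+, f:0; rest ⊤}   OUT={b:+, c:+, e:+, f:0; rest ⊤}
  B7:   IN={b:+, c:+, e:+, f:0; rest ⊤}   OUT={b:+, d:+, e:0, f:0; rest ⊤}
  B8:   IN={b:+, d:+, e:0, f:0; rest ⊤}   OUT={b:+, d:+, e:0, f:0; rest ⊤}

Merge at B6: IN[B6] = OUT[B5] = {a: ⊤, b: +, c: +, d: ⊤, e: +, f: 0}
Applying B6's transfer function to that IN value gives OUT[B6] (row B6 above).

Answer: {a: ⊤, b: +, c: +, d: ⊤, e: +, f: 0}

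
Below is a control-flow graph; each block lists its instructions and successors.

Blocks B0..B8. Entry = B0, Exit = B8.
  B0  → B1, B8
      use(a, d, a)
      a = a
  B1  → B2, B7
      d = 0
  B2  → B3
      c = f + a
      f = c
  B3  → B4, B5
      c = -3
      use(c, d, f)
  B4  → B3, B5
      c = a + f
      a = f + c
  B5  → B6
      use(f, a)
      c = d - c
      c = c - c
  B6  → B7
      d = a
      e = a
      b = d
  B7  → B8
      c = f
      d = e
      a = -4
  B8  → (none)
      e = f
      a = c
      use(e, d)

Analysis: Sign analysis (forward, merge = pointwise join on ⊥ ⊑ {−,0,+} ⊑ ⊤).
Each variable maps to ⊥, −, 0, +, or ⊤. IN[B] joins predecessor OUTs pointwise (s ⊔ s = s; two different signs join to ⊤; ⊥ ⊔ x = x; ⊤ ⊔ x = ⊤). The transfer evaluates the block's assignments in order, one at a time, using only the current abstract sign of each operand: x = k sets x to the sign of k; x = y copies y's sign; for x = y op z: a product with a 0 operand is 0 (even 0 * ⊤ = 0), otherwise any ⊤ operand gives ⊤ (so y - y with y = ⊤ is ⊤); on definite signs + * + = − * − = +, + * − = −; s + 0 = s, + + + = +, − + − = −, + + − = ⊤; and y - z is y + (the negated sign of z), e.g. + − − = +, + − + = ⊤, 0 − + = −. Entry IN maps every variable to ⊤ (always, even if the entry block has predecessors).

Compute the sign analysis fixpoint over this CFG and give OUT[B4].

Fixpoint table:
  B0: | IN=(all ⊤) | OUT=(all ⊤)
  B1: | IN=(all ⊤) | OUT={d:0; rest ⊤}
  B2: | IN={d:0; rest ⊤} | OUT={d:0; rest ⊤}
  B3: | IN={d:0; rest ⊤} | OUT={c:-, d:0; rest ⊤}
  B4: | IN={c:-, d:0; rest ⊤} | OUT={d:0; rest ⊤}
  B5: | IN={d:0; rest ⊤} | OUT={d:0; rest ⊤}
  B6: | IN={d:0; rest ⊤} | OUT=(all ⊤)
  B7: | IN=(all ⊤) | OUT={a:-; rest ⊤}
  B8: | IN=(all ⊤) | OUT=(all ⊤)

Merge at B4: IN[B4] = OUT[B3] = {a: ⊤, b: ⊤, c: -, d: 0, e: ⊤, f: ⊤}
Applying B4's transfer function to that IN value gives OUT[B4] (row B4 above).

Answer: {a: ⊤, b: ⊤, c: ⊤, d: 0, e: ⊤, f: ⊤}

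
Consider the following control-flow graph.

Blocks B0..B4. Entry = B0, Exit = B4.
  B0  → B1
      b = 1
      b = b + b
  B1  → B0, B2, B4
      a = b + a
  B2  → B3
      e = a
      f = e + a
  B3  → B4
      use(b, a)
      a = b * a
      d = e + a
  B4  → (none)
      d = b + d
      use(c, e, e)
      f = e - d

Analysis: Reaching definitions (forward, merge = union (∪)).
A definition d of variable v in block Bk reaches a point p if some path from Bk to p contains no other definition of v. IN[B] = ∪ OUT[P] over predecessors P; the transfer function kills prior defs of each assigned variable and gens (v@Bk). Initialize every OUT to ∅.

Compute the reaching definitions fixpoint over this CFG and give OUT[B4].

Answer: {a@B1, a@B3, b@B0, d@B4, e@B2, f@B4}

Derivation:
Fixpoint table:
  B0:   IN={a@B1, b@B0}   OUT={a@B1, b@B0}
  B1:   IN={a@B1, b@B0}   OUT={a@B1, b@B0}
  B2:   IN={a@B1, b@B0}   OUT={a@B1, b@B0, e@B2, f@B2}
  B3:   IN={a@B1, b@B0, e@B2, f@B2}   OUT={a@B3, b@B0, d@B3, e@B2, f@B2}
  B4:   IN={a@B1, a@B3, b@B0, d@B3, e@B2, f@B2}   OUT={a@B1, a@B3, b@B0, d@B4, e@B2, f@B4}

Merge at B4: IN[B4] = OUT[B1] ⊔ OUT[B3] = {a@B1, a@B3, b@B0, d@B3, e@B2, f@B2}
Applying B4's transfer function to that IN value gives OUT[B4] (row B4 above).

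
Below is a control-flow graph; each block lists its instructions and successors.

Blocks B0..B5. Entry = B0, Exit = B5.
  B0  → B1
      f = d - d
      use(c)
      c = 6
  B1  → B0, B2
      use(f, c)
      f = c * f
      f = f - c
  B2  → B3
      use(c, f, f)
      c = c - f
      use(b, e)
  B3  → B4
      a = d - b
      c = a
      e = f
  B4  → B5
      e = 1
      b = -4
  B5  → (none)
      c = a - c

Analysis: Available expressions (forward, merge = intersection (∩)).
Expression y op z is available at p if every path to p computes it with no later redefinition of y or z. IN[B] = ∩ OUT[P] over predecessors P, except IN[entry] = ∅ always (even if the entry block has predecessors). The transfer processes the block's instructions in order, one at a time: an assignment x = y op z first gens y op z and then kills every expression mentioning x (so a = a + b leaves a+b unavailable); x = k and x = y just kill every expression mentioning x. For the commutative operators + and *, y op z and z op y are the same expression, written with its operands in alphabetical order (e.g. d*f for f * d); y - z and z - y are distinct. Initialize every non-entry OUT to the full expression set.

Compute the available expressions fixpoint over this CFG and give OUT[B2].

Converged values:
  B0:  IN={}  OUT={d-d}
  B1:  IN={d-d}  OUT={d-d}
  B2:  IN={d-d}  OUT={d-d}
  B3:  IN={d-d}  OUT={d-b, d-d}
  B4:  IN={d-b, d-d}  OUT={d-d}
  B5:  IN={d-d}  OUT={d-d}

Merge at B2: IN[B2] = OUT[B1] = {d-d}
Applying B2's transfer function to that IN value gives OUT[B2] (row B2 above).

Answer: {d-d}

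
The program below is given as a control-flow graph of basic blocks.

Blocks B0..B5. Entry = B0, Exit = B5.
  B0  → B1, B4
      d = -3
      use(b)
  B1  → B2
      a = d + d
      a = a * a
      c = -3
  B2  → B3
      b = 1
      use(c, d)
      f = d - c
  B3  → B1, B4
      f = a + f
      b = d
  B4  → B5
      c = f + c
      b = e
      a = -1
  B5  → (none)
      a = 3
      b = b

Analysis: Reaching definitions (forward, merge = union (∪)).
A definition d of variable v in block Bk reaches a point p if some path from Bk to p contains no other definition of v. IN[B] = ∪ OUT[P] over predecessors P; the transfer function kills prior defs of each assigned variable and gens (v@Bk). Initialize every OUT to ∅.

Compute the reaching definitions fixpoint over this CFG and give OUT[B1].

Per-block solution:
  B0:  IN={}  OUT={d@B0}
  B1:  IN={a@B1, b@B3, c@B1, d@B0, f@B3}  OUT={a@B1, b@B3, c@B1, d@B0, f@B3}
  B2:  IN={a@B1, b@B3, c@B1, d@B0, f@B3}  OUT={a@B1, b@B2, c@B1, d@B0, f@B2}
  B3:  IN={a@B1, b@B2, c@B1, d@B0, f@B2}  OUT={a@B1, b@B3, c@B1, d@B0, f@B3}
  B4:  IN={a@B1, b@B3, c@B1, d@B0, f@B3}  OUT={a@B4, b@B4, c@B4, d@B0, f@B3}
  B5:  IN={a@B4, b@B4, c@B4, d@B0, f@B3}  OUT={a@B5, b@B5, c@B4, d@B0, f@B3}

Merge at B1: IN[B1] = OUT[B0] ⊔ OUT[B3] = {a@B1, b@B3, c@B1, d@B0, f@B3}
Applying B1's transfer function to that IN value gives OUT[B1] (row B1 above).

Answer: {a@B1, b@B3, c@B1, d@B0, f@B3}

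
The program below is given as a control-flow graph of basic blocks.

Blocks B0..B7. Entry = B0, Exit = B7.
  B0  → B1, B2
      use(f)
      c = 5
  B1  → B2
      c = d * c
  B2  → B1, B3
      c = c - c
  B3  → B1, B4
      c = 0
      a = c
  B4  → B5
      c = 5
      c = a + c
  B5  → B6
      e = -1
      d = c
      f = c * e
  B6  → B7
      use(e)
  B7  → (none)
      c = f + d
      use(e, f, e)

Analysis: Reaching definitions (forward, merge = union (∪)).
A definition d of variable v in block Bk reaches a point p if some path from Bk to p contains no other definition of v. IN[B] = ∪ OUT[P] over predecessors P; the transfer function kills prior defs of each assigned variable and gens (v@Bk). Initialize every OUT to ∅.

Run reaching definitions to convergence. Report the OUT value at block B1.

Answer: {a@B3, c@B1}

Trace:
Per-block solution:
  B0:   IN={}   OUT={c@B0}
  B1:   IN={a@B3, c@B0, c@B2, c@B3}   OUT={a@B3, c@B1}
  B2:   IN={a@B3, c@B0, c@B1}   OUT={a@B3, c@B2}
  B3:   IN={a@B3, c@B2}   OUT={a@B3, c@B3}
  B4:   IN={a@B3, c@B3}   OUT={a@B3, c@B4}
  B5:   IN={a@B3, c@B4}   OUT={a@B3, c@B4, d@B5, e@B5, f@B5}
  B6:   IN={a@B3, c@B4, d@B5, e@B5, f@B5}   OUT={a@B3, c@B4, d@B5, e@B5, f@B5}
  B7:   IN={a@B3, c@B4, d@B5, e@B5, f@B5}   OUT={a@B3, c@B7, d@B5, e@B5, f@B5}

Merge at B1: IN[B1] = OUT[B0] ⊔ OUT[B2] ⊔ OUT[B3] = {a@B3, c@B0, c@B2, c@B3}
Applying B1's transfer function to that IN value gives OUT[B1] (row B1 above).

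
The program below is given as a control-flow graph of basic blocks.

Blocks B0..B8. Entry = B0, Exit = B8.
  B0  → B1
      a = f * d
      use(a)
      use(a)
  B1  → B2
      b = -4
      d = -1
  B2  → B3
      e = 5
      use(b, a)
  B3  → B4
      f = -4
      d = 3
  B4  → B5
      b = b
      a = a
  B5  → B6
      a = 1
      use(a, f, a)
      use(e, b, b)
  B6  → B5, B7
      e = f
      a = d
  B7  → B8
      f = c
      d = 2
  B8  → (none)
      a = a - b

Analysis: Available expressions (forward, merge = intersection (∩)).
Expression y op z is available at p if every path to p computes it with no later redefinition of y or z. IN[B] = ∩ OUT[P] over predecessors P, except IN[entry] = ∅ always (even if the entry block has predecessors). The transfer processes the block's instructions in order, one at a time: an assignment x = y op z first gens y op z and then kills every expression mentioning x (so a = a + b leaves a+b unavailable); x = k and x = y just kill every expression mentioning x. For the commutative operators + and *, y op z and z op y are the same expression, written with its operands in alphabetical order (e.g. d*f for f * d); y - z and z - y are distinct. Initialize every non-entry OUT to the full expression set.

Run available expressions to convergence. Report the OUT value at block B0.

Fixpoint table:
  B0: | IN={} | OUT={d*f}
  B1: | IN={d*f} | OUT={}
  B2: | IN={} | OUT={}
  B3: | IN={} | OUT={}
  B4: | IN={} | OUT={}
  B5: | IN={} | OUT={}
  B6: | IN={} | OUT={}
  B7: | IN={} | OUT={}
  B8: | IN={} | OUT={}

B0 is the boundary node: IN[B0] = {}
Applying B0's transfer function to that IN value gives OUT[B0] (row B0 above).

Answer: {d*f}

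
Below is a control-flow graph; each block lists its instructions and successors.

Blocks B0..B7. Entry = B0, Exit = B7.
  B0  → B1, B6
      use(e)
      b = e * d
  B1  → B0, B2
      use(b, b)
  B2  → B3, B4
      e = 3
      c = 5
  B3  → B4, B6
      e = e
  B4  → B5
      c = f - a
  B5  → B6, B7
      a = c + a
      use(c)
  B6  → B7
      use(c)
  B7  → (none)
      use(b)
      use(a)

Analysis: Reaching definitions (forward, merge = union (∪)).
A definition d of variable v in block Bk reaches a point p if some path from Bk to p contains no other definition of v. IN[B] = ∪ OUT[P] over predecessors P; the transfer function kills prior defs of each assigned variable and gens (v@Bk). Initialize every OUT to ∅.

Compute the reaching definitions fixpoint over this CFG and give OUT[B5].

Answer: {a@B5, b@B0, c@B4, e@B2, e@B3}

Working:
Per-block solution:
  B0: | IN={b@B0} | OUT={b@B0}
  B1: | IN={b@B0} | OUT={b@B0}
  B2: | IN={b@B0} | OUT={b@B0, c@B2, e@B2}
  B3: | IN={b@B0, c@B2, e@B2} | OUT={b@B0, c@B2, e@B3}
  B4: | IN={b@B0, c@B2, e@B2, e@B3} | OUT={b@B0, c@B4, e@B2, e@B3}
  B5: | IN={b@B0, c@B4, e@B2, e@B3} | OUT={a@B5, b@B0, c@B4, e@B2, e@B3}
  B6: | IN={a@B5, b@B0, c@B2, c@B4, e@B2, e@B3} | OUT={a@B5, b@B0, c@B2, c@B4, e@B2, e@B3}
  B7: | IN={a@B5, b@B0, c@B2, c@B4, e@B2, e@B3} | OUT={a@B5, b@B0, c@B2, c@B4, e@B2, e@B3}

Merge at B5: IN[B5] = OUT[B4] = {b@B0, c@B4, e@B2, e@B3}
Applying B5's transfer function to that IN value gives OUT[B5] (row B5 above).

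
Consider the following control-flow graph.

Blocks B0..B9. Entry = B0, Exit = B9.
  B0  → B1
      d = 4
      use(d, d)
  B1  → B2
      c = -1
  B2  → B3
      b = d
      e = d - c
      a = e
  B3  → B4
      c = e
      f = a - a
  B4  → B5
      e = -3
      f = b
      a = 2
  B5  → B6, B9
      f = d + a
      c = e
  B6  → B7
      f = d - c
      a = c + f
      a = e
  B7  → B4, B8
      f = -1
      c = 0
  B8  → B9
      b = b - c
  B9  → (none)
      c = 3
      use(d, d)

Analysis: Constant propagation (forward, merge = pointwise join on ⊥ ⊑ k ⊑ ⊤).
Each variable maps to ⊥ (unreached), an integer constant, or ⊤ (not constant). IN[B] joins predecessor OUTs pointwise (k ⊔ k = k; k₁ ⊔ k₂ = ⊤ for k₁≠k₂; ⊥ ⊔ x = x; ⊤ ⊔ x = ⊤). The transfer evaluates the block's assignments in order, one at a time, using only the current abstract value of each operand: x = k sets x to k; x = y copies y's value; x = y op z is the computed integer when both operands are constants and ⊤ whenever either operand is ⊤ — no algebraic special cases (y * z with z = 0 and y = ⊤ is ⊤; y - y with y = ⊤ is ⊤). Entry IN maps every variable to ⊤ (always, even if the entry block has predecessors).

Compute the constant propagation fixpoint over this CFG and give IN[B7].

Per-block solution:
  B0:  IN=(all ⊤)  OUT={d:4; rest ⊤}
  B1:  IN={d:4; rest ⊤}  OUT={c:-1, d:4; rest ⊤}
  B2:  IN={c:-1, d:4; rest ⊤}  OUT={a:5, b:4, c:-1, d:4, e:5; rest ⊤}
  B3:  IN={a:5, b:4, c:-1, d:4, e:5; rest ⊤}  OUT={a:5, b:4, c:5, d:4, e:5, f:0; rest ⊤}
  B4:  IN={b:4, d:4; rest ⊤}  OUT={a:2, b:4, d:4, e:-3, f:4; rest ⊤}
  B5:  IN={a:2, b:4, d:4, e:-3, f:4; rest ⊤}  OUT={a:2, b:4, c:-3, d:4, e:-3, f:6; rest ⊤}
  B6:  IN={a:2, b:4, c:-3, d:4, e:-3, f:6; rest ⊤}  OUT={a:-3, b:4, c:-3, d:4, e:-3, f:7; rest ⊤}
  B7:  IN={a:-3, b:4, c:-3, d:4, e:-3, f:7; rest ⊤}  OUT={a:-3, b:4, c:0, d:4, e:-3, f:-1; rest ⊤}
  B8:  IN={a:-3, b:4, c:0, d:4, e:-3, f:-1; rest ⊤}  OUT={a:-3, b:4, c:0, d:4, e:-3, f:-1; rest ⊤}
  B9:  IN={b:4, d:4, e:-3; rest ⊤}  OUT={b:4, c:3, d:4, e:-3; rest ⊤}

Merge at B7: IN[B7] = OUT[B6] = {a: -3, b: 4, c: -3, d: 4, e: -3, f: 7}

Answer: {a: -3, b: 4, c: -3, d: 4, e: -3, f: 7}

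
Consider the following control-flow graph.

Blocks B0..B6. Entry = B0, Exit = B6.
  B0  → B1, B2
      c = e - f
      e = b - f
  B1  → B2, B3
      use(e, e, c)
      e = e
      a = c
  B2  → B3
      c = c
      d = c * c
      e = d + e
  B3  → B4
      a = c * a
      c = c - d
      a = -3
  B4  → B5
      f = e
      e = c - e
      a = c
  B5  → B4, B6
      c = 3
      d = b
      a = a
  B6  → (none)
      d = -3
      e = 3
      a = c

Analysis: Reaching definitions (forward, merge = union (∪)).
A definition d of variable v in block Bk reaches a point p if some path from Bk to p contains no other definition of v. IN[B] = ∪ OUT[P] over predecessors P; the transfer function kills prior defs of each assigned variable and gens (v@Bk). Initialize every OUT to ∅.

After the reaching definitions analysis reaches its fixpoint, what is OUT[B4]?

Answer: {a@B4, c@B3, c@B5, d@B2, d@B5, e@B4, f@B4}

Working:
Fixpoint table:
  B0: | IN={} | OUT={c@B0, e@B0}
  B1: | IN={c@B0, e@B0} | OUT={a@B1, c@B0, e@B1}
  B2: | IN={a@B1, c@B0, e@B0, e@B1} | OUT={a@B1, c@B2, d@B2, e@B2}
  B3: | IN={a@B1, c@B0, c@B2, d@B2, e@B1, e@B2} | OUT={a@B3, c@B3, d@B2, e@B1, e@B2}
  B4: | IN={a@B3, a@B5, c@B3, c@B5, d@B2, d@B5, e@B1, e@B2, e@B4, f@B4} | OUT={a@B4, c@B3, c@B5, d@B2, d@B5, e@B4, f@B4}
  B5: | IN={a@B4, c@B3, c@B5, d@B2, d@B5, e@B4, f@B4} | OUT={a@B5, c@B5, d@B5, e@B4, f@B4}
  B6: | IN={a@B5, c@B5, d@B5, e@B4, f@B4} | OUT={a@B6, c@B5, d@B6, e@B6, f@B4}

Merge at B4: IN[B4] = OUT[B3] ⊔ OUT[B5] = {a@B3, a@B5, c@B3, c@B5, d@B2, d@B5, e@B1, e@B2, e@B4, f@B4}
Applying B4's transfer function to that IN value gives OUT[B4] (row B4 above).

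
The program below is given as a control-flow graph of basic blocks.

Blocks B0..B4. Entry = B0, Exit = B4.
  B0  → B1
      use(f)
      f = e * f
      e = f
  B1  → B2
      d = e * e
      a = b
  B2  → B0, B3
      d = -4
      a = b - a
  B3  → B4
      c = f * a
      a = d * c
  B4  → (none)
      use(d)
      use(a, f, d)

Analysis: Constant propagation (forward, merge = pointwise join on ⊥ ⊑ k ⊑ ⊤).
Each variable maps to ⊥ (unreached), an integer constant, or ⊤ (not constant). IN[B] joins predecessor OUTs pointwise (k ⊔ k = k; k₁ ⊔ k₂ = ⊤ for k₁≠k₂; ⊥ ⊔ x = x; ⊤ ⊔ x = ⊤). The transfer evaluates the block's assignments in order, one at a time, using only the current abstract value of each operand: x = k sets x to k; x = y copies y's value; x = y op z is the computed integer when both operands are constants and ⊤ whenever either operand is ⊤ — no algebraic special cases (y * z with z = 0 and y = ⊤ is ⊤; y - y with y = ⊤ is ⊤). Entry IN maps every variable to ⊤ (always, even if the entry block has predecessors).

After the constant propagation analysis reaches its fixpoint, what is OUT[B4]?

Fixpoint table:
  B0: | IN=(all ⊤) | OUT=(all ⊤)
  B1: | IN=(all ⊤) | OUT=(all ⊤)
  B2: | IN=(all ⊤) | OUT={d:-4; rest ⊤}
  B3: | IN={d:-4; rest ⊤} | OUT={d:-4; rest ⊤}
  B4: | IN={d:-4; rest ⊤} | OUT={d:-4; rest ⊤}

Merge at B4: IN[B4] = OUT[B3] = {a: ⊤, b: ⊤, c: ⊤, d: -4, e: ⊤, f: ⊤}
Applying B4's transfer function to that IN value gives OUT[B4] (row B4 above).

Answer: {a: ⊤, b: ⊤, c: ⊤, d: -4, e: ⊤, f: ⊤}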